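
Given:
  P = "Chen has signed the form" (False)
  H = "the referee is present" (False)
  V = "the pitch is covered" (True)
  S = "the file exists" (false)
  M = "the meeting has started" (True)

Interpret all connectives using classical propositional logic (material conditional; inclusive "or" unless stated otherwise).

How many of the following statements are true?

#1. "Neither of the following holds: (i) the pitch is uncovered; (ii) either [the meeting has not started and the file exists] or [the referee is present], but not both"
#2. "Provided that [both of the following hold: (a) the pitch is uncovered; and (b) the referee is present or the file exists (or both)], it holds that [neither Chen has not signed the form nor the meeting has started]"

2

#1: Parsed as not V nor ((not M and S) xor H)

not V = not True = False
not M = not True = False
not M and S = False and False = False
(not M and S) xor H = False xor False = False
not V nor ((not M and S) xor H) = False nor False = True
Hence #1 is true.

#2: Parsed as (not V and (H or S)) -> (not P nor M)

not V = not True = False
H or S = False or False = False
not V and (H or S) = False and False = False
not P = not False = True
not P nor M = True nor True = False
(not V and (H or S)) -> (not P nor M) = False -> False = True
Hence #2 is true.

2 of the 2 statements are true (#1, #2).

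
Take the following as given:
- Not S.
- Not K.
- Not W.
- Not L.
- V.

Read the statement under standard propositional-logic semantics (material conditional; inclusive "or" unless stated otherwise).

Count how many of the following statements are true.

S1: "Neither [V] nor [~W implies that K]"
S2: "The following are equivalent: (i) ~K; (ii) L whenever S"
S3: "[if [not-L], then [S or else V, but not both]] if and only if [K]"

1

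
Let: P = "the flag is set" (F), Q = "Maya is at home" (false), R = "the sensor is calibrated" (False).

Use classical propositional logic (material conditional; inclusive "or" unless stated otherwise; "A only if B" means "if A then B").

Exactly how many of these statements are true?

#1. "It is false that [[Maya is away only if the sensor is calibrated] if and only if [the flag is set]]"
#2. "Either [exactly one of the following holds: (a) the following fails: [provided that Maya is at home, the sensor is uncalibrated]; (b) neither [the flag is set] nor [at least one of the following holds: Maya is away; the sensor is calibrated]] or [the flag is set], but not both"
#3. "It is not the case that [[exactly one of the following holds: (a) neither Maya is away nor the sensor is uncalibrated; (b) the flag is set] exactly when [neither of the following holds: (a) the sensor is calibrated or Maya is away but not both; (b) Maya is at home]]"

#1: In symbols: not ((not Q -> R) iff P)

not Q = not False = True
not Q -> R = True -> False = False
(not Q -> R) iff P = False iff False = True
not ((not Q -> R) iff P) = not True = False
Hence #1 is false.

#2: Parsed as (not (Q -> not R) xor (P nor (not Q or R))) xor P

not R = not False = True
Q -> not R = False -> True = True
not (Q -> not R) = not True = False
not Q = not False = True
not Q or R = True or False = True
P nor (not Q or R) = False nor True = False
not (Q -> not R) xor (P nor (not Q or R)) = False xor False = False
(not (Q -> not R) xor (P nor (not Q or R))) xor P = False xor False = False
Thus #2 is false.

#3: Formalization: not (((not Q nor not R) xor P) iff ((R xor not Q) nor Q))

not Q = not False = True
not R = not False = True
not Q nor not R = True nor True = False
(not Q nor not R) xor P = False xor False = False
not Q = not False = True
R xor not Q = False xor True = True
(R xor not Q) nor Q = True nor False = False
((not Q nor not R) xor P) iff ((R xor not Q) nor Q) = False iff False = True
not (((not Q nor not R) xor P) iff ((R xor not Q) nor Q)) = not True = False
Thus #3 is false.

0 of the 3 statements are true (none).

0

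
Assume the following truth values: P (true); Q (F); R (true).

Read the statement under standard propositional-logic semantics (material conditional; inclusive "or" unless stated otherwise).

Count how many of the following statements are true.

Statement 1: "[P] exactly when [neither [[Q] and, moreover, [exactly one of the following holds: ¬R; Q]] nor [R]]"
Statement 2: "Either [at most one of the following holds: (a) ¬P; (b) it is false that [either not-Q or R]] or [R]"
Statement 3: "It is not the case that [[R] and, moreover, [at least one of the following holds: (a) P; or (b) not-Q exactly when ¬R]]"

Statement 1: This is P <-> ((Q & (~R xor Q)) nor R).

~R = ~T = F
~R xor Q = F xor F = F
Q & (~R xor Q) = F & F = F
(Q & (~R xor Q)) nor R = F nor T = F
P <-> ((Q & (~R xor Q)) nor R) = T <-> F = F
So Statement 1 is false.

Statement 2: This is (~P nand ~(~Q | R)) | R.

~P = ~T = F
~Q = ~F = T
~Q | R = T | T = T
~(~Q | R) = ~T = F
~P nand ~(~Q | R) = F nand F = T
(~P nand ~(~Q | R)) | R = T | T = T
Thus Statement 2 is true.

Statement 3: Parsed as ~(R & (P | (~Q <-> ~R)))

~Q = ~F = T
~R = ~T = F
~Q <-> ~R = T <-> F = F
P | (~Q <-> ~R) = T | F = T
R & (P | (~Q <-> ~R)) = T & T = T
~(R & (P | (~Q <-> ~R))) = ~T = F
So Statement 3 is false.

True statements: 1.

1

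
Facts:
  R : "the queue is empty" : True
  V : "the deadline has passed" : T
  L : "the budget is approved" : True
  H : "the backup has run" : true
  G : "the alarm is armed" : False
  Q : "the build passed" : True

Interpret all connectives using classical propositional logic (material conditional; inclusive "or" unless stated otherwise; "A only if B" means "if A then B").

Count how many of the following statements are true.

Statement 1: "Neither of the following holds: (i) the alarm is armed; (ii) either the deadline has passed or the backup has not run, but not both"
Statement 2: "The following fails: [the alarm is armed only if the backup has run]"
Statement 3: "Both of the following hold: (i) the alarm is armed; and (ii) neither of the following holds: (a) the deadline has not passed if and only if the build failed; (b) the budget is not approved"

0

Statement 1: Parsed as G ↓ (V ⊕ ¬H)

¬H = ¬T = F
V ⊕ ¬H = T ⊕ F = T
G ↓ (V ⊕ ¬H) = F ↓ T = F
Hence Statement 1 is false.

Statement 2: In symbols: ¬(G → H)

G → H = F → T = T
¬(G → H) = ¬T = F
Hence Statement 2 is false.

Statement 3: Formalization: G ∧ ((¬V ↔ ¬Q) ↓ ¬L)

¬V = ¬T = F
¬Q = ¬T = F
¬V ↔ ¬Q = F ↔ F = T
¬L = ¬T = F
(¬V ↔ ¬Q) ↓ ¬L = T ↓ F = F
G ∧ ((¬V ↔ ¬Q) ↓ ¬L) = F ∧ F = F
Thus Statement 3 is false.

True statements: 0 (none).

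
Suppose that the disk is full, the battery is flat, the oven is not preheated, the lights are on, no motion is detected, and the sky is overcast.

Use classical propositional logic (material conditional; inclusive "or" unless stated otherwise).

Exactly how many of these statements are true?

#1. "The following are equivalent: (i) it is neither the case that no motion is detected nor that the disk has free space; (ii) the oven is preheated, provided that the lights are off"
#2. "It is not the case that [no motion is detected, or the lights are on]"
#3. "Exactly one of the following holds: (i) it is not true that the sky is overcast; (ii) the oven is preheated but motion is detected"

0

Let U = "motion is detected" (F), P = "the disk is full" (T), S = "the lights are on" (T), R = "the oven is preheated" (F), V = "the sky is overcast" (T).

#1: Formalization: (~U nor ~P) <-> (~S -> R)

~U = ~F = T
~P = ~T = F
~U nor ~P = T nor F = F
~S = ~T = F
~S -> R = F -> F = T
(~U nor ~P) <-> (~S -> R) = F <-> T = F
Hence #1 is false.

#2: In symbols: ~(~U | S)

~U = ~F = T
~U | S = T | T = T
~(~U | S) = ~T = F
Thus #2 is false.

#3: Parsed as ~V xor (R & U)

~V = ~T = F
R & U = F & F = F
~V xor (R & U) = F xor F = F
So #3 is false.

Count: 0.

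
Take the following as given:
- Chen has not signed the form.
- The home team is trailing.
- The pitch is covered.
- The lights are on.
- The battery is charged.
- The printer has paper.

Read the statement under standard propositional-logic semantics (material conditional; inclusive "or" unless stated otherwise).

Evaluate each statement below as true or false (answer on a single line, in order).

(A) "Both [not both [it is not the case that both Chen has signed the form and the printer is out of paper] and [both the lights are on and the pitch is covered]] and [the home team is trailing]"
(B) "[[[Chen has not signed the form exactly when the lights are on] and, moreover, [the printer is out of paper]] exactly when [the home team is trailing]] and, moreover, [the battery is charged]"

Let P = "Chen has signed the form" (False), V = "the printer has paper" (True), S = "the lights are on" (True), R = "the pitch is covered" (True), Q = "the home team is leading" (False), U = "the battery is charged" (True).

(A): In symbols: ((P nand not V) nand (S and R)) and not Q

not V = not True = False
P nand not V = False nand False = True
S and R = True and True = True
(P nand not V) nand (S and R) = True nand True = False
not Q = not False = True
((P nand not V) nand (S and R)) and not Q = False and True = False
Thus (A) is false.

(B): This is (((not P iff S) and not V) iff not Q) and U.

not P = not False = True
not P iff S = True iff True = True
not V = not True = False
(not P iff S) and not V = True and False = False
not Q = not False = True
((not P iff S) and not V) iff not Q = False iff True = False
(((not P iff S) and not V) iff not Q) and U = False and True = False
So (B) is false.

(A) F, (B) F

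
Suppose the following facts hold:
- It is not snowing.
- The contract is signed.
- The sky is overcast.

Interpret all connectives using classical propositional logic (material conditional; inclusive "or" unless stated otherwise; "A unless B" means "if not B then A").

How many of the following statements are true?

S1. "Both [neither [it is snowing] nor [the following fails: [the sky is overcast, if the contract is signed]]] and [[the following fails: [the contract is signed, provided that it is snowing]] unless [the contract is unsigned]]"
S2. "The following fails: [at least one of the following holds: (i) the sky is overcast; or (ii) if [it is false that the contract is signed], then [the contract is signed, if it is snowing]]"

0

Let S = "it is snowing" (False), Q = "the contract is signed" (True), K = "the sky is overcast" (True).

S1: Parsed as (S nor not (Q -> K)) and (not (S -> Q) or not Q)

Q -> K = True -> True = True
not (Q -> K) = not True = False
S nor not (Q -> K) = False nor False = True
S -> Q = False -> True = True
not (S -> Q) = not True = False
not Q = not True = False
not (S -> Q) or not Q = False or False = False
(S nor not (Q -> K)) and (not (S -> Q) or not Q) = True and False = False
Thus S1 is false.

S2: Parsed as not (K or (not Q -> (S -> Q)))

not Q = not True = False
S -> Q = False -> True = True
not Q -> (S -> Q) = False -> True = True
K or (not Q -> (S -> Q)) = True or True = True
not (K or (not Q -> (S -> Q))) = not True = False
So S2 is false.

Count: 0.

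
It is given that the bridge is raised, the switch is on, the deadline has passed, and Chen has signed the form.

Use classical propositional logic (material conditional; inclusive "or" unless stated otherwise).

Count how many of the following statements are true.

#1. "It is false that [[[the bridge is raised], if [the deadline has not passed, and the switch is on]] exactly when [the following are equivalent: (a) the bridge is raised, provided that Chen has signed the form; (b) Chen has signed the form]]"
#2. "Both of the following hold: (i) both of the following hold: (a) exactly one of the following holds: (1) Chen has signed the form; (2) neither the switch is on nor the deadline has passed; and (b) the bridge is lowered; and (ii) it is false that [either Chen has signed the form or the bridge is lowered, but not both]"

Let R = "the deadline has passed" (T), Q = "the switch is on" (T), P = "the bridge is raised" (T), S = "Chen has signed the form" (T).

#1: Formalization: ¬(((¬R ∧ Q) → P) ↔ ((S → P) ↔ S))

¬R = ¬T = F
¬R ∧ Q = F ∧ T = F
(¬R ∧ Q) → P = F → T = T
S → P = T → T = T
(S → P) ↔ S = T ↔ T = T
((¬R ∧ Q) → P) ↔ ((S → P) ↔ S) = T ↔ T = T
¬(((¬R ∧ Q) → P) ↔ ((S → P) ↔ S)) = ¬T = F
Thus #1 is false.

#2: In symbols: ((S ⊕ (Q ↓ R)) ∧ ¬P) ∧ ¬(S ⊕ ¬P)

Q ↓ R = T ↓ T = F
S ⊕ (Q ↓ R) = T ⊕ F = T
¬P = ¬T = F
(S ⊕ (Q ↓ R)) ∧ ¬P = T ∧ F = F
¬P = ¬T = F
S ⊕ ¬P = T ⊕ F = T
¬(S ⊕ ¬P) = ¬T = F
((S ⊕ (Q ↓ R)) ∧ ¬P) ∧ ¬(S ⊕ ¬P) = F ∧ F = F
So #2 is false.

True statements: 0 (none).

0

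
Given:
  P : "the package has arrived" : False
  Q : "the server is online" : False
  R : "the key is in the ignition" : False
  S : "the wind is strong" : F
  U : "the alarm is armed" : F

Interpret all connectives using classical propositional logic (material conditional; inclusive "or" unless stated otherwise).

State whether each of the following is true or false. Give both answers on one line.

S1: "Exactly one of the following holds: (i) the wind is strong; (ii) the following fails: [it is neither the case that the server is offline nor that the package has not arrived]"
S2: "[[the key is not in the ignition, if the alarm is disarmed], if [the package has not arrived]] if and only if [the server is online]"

S1 True; S2 False

S1: Parsed as S xor not (not Q nor not P)

not Q = not False = True
not P = not False = True
not Q nor not P = True nor True = False
not (not Q nor not P) = not False = True
S xor not (not Q nor not P) = False xor True = True
So S1 is true.

S2: Parsed as (not P -> (not U -> not R)) iff Q

not P = not False = True
not U = not False = True
not R = not False = True
not U -> not R = True -> True = True
not P -> (not U -> not R) = True -> True = True
(not P -> (not U -> not R)) iff Q = True iff False = False
So S2 is false.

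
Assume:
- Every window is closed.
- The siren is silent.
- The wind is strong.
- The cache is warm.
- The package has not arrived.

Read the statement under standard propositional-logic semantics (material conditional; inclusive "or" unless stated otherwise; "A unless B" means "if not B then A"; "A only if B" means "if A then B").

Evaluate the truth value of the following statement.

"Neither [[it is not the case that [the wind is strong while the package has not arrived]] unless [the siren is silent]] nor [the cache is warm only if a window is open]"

The statement is false.

Let R = "the wind is strong" (T), U = "the package has arrived" (F), Q = "the siren is sounding" (F), S = "the cache is warm" (T), P = "a window is open" (F).
Parsed as (~(R & ~U) | ~Q) nor (S -> P)

~U = ~F = T
R & ~U = T & T = T
~(R & ~U) = ~T = F
~Q = ~F = T
~(R & ~U) | ~Q = F | T = T
S -> P = T -> F = F
(~(R & ~U) | ~Q) nor (S -> P) = T nor F = F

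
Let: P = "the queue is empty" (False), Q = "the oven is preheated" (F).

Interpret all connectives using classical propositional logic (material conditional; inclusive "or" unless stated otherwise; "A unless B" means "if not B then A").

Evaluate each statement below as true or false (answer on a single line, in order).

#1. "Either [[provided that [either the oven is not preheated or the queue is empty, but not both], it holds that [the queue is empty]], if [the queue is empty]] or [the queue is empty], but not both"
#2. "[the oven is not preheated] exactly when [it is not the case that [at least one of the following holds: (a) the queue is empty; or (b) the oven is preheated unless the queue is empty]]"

#1 true, #2 true

#1: In symbols: (P → ((¬Q ⊕ P) → P)) ⊕ P

¬Q = ¬F = T
¬Q ⊕ P = T ⊕ F = T
(¬Q ⊕ P) → P = T → F = F
P → ((¬Q ⊕ P) → P) = F → F = T
(P → ((¬Q ⊕ P) → P)) ⊕ P = T ⊕ F = T
So #1 is true.

#2: Formalization: ¬Q ↔ ¬(P ∨ (Q ∨ P))

¬Q = ¬F = T
Q ∨ P = F ∨ F = F
P ∨ (Q ∨ P) = F ∨ F = F
¬(P ∨ (Q ∨ P)) = ¬F = T
¬Q ↔ ¬(P ∨ (Q ∨ P)) = T ↔ T = T
So #2 is true.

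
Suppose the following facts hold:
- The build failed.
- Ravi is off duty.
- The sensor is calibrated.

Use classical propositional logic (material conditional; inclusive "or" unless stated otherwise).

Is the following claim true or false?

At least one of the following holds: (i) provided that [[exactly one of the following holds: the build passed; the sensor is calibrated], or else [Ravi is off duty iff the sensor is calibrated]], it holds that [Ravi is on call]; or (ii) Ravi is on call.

false

Let P = "the build passed" (F), R = "the sensor is calibrated" (T), Q = "Ravi is on call" (F).
Parsed as (((P ⊕ R) ∨ (¬Q ↔ R)) → Q) ∨ Q

P ⊕ R = F ⊕ T = T
¬Q = ¬F = T
¬Q ↔ R = T ↔ T = T
(P ⊕ R) ∨ (¬Q ↔ R) = T ∨ T = T
((P ⊕ R) ∨ (¬Q ↔ R)) → Q = T → F = F
(((P ⊕ R) ∨ (¬Q ↔ R)) → Q) ∨ Q = F ∨ F = F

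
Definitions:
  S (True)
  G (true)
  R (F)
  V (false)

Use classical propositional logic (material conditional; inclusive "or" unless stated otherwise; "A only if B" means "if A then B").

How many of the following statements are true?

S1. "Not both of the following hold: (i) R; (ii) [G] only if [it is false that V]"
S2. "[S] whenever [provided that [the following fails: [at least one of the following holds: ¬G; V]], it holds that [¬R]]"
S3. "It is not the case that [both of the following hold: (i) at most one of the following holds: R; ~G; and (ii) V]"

3

S1: This is R nand (G -> not V).

not V = not False = True
G -> not V = True -> True = True
R nand (G -> not V) = False nand True = True
So S1 is true.

S2: Formalization: (not (not G or V) -> not R) -> S

not G = not True = False
not G or V = False or False = False
not (not G or V) = not False = True
not R = not False = True
not (not G or V) -> not R = True -> True = True
(not (not G or V) -> not R) -> S = True -> True = True
So S2 is true.

S3: This is not ((R nand not G) and V).

not G = not True = False
R nand not G = False nand False = True
(R nand not G) and V = True and False = False
not ((R nand not G) and V) = not False = True
Hence S3 is true.

3 of the 3 statements are true (S1, S2, S3).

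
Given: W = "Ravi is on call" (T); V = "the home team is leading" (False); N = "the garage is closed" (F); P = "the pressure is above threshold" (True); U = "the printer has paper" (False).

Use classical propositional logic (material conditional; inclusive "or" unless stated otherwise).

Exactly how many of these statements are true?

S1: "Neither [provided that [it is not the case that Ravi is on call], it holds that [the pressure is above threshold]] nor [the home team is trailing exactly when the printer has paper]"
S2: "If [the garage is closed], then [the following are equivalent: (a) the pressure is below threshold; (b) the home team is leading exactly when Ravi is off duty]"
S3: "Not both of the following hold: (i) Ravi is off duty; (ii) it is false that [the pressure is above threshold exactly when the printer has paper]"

2

S1: Parsed as (¬W → P) ↓ (¬V ↔ U)

¬W = ¬T = F
¬W → P = F → T = T
¬V = ¬F = T
¬V ↔ U = T ↔ F = F
(¬W → P) ↓ (¬V ↔ U) = T ↓ F = F
Thus S1 is false.

S2: Formalization: N → (¬P ↔ (V ↔ ¬W))

¬P = ¬T = F
¬W = ¬T = F
V ↔ ¬W = F ↔ F = T
¬P ↔ (V ↔ ¬W) = F ↔ T = F
N → (¬P ↔ (V ↔ ¬W)) = F → F = T
So S2 is true.

S3: This is ¬W ↑ ¬(P ↔ U).

¬W = ¬T = F
P ↔ U = T ↔ F = F
¬(P ↔ U) = ¬F = T
¬W ↑ ¬(P ↔ U) = F ↑ T = T
Thus S3 is true.

True statements: 2 (S2, S3).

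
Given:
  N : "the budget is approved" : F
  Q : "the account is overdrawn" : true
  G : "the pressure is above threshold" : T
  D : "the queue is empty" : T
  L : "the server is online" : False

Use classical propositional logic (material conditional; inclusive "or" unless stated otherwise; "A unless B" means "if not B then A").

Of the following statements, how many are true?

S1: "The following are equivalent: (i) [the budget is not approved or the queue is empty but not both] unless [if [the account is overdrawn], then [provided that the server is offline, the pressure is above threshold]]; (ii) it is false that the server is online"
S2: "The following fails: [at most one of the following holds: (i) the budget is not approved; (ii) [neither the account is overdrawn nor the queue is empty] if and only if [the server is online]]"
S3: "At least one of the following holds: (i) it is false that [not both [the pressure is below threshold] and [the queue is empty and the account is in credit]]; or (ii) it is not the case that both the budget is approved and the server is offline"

3

S1: Parsed as ((not N xor D) or (Q -> (not L -> G))) iff not L

not N = not False = True
not N xor D = True xor True = False
not L = not False = True
not L -> G = True -> True = True
Q -> (not L -> G) = True -> True = True
(not N xor D) or (Q -> (not L -> G)) = False or True = True
not L = not False = True
((not N xor D) or (Q -> (not L -> G))) iff not L = True iff True = True
Hence S1 is true.

S2: In symbols: not (not N nand ((Q nor D) iff L))

not N = not False = True
Q nor D = True nor True = False
(Q nor D) iff L = False iff False = True
not N nand ((Q nor D) iff L) = True nand True = False
not (not N nand ((Q nor D) iff L)) = not False = True
So S2 is true.

S3: In symbols: not (not G nand (D and not Q)) or (N nand not L)

not G = not True = False
not Q = not True = False
D and not Q = True and False = False
not G nand (D and not Q) = False nand False = True
not (not G nand (D and not Q)) = not True = False
not L = not False = True
N nand not L = False nand True = True
not (not G nand (D and not Q)) or (N nand not L) = False or True = True
Hence S3 is true.

Count: 3.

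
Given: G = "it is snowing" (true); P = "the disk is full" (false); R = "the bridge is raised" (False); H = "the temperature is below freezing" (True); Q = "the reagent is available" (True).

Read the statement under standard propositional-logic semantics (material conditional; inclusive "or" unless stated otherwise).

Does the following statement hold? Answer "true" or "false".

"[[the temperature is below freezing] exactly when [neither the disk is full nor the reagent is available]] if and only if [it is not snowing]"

The statement is true.

Formalization: (H <-> (P nor Q)) <-> ~G

P nor Q = F nor T = F
H <-> (P nor Q) = T <-> F = F
~G = ~T = F
(H <-> (P nor Q)) <-> ~G = F <-> F = T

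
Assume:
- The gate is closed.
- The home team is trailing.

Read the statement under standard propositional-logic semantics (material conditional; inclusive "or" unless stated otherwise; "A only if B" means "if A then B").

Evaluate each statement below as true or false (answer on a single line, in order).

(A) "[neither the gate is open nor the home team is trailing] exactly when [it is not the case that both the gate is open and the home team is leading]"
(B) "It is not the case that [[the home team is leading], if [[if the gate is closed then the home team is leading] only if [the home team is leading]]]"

(A) False / (B) True

Let P = "the gate is open" (F), V = "the home team is leading" (F).

(A): Formalization: (P nor ~V) <-> (P nand V)

~V = ~F = T
P nor ~V = F nor T = F
P nand V = F nand F = T
(P nor ~V) <-> (P nand V) = F <-> T = F
So (A) is false.

(B): In symbols: ~(((~P -> V) -> V) -> V)

~P = ~F = T
~P -> V = T -> F = F
(~P -> V) -> V = F -> F = T
((~P -> V) -> V) -> V = T -> F = F
~(((~P -> V) -> V) -> V) = ~F = T
So (B) is true.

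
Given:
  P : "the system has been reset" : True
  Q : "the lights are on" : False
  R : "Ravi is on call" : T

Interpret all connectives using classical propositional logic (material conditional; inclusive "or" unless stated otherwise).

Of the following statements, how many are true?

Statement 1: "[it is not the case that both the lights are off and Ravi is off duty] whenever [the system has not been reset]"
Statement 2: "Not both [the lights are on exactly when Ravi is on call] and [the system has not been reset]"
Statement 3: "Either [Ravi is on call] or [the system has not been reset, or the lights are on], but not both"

3

Statement 1: This is ~P -> (~Q nand ~R).

~P = ~T = F
~Q = ~F = T
~R = ~T = F
~Q nand ~R = T nand F = T
~P -> (~Q nand ~R) = F -> T = T
So Statement 1 is true.

Statement 2: In symbols: (Q <-> R) nand ~P

Q <-> R = F <-> T = F
~P = ~T = F
(Q <-> R) nand ~P = F nand F = T
Thus Statement 2 is true.

Statement 3: This is R xor (~P | Q).

~P = ~T = F
~P | Q = F | F = F
R xor (~P | Q) = T xor F = T
So Statement 3 is true.

3 of the 3 statements are true.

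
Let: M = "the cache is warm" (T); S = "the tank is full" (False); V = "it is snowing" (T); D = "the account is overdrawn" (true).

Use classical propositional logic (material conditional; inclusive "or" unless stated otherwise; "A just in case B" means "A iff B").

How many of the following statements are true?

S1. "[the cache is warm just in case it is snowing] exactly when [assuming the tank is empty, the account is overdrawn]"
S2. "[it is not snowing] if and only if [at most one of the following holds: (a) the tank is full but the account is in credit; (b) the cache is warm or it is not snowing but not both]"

1

S1: This is (M <-> V) <-> (~S -> D).

M <-> V = T <-> T = T
~S = ~F = T
~S -> D = T -> T = T
(M <-> V) <-> (~S -> D) = T <-> T = T
So S1 is true.

S2: Formalization: ~V <-> ((S & ~D) nand (M xor ~V))

~V = ~T = F
~D = ~T = F
S & ~D = F & F = F
~V = ~T = F
M xor ~V = T xor F = T
(S & ~D) nand (M xor ~V) = F nand T = T
~V <-> ((S & ~D) nand (M xor ~V)) = F <-> T = F
So S2 is false.

True statements: 1.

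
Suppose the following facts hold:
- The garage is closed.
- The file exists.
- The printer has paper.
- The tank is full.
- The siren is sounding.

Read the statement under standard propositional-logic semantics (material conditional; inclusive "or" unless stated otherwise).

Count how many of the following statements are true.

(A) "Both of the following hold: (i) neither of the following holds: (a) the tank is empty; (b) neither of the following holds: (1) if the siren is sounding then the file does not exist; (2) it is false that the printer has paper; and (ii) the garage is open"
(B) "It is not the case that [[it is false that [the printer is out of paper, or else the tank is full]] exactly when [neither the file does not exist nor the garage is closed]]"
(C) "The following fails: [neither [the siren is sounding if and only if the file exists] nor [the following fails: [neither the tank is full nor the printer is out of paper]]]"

Let S = "the tank is full" (T), U = "the siren is sounding" (T), Q = "the file exists" (T), R = "the printer has paper" (T), P = "the garage is closed" (T).

(A): Formalization: (~S nor ((U -> ~Q) nor ~R)) & ~P

~S = ~T = F
~Q = ~T = F
U -> ~Q = T -> F = F
~R = ~T = F
(U -> ~Q) nor ~R = F nor F = T
~S nor ((U -> ~Q) nor ~R) = F nor T = F
~P = ~T = F
(~S nor ((U -> ~Q) nor ~R)) & ~P = F & F = F
Hence (A) is false.

(B): This is ~(~(~R | S) <-> (~Q nor P)).

~R = ~T = F
~R | S = F | T = T
~(~R | S) = ~T = F
~Q = ~T = F
~Q nor P = F nor T = F
~(~R | S) <-> (~Q nor P) = F <-> F = T
~(~(~R | S) <-> (~Q nor P)) = ~T = F
Hence (B) is false.

(C): Parsed as ~((U <-> Q) nor ~(S nor ~R))

U <-> Q = T <-> T = T
~R = ~T = F
S nor ~R = T nor F = F
~(S nor ~R) = ~F = T
(U <-> Q) nor ~(S nor ~R) = T nor T = F
~((U <-> Q) nor ~(S nor ~R)) = ~F = T
So (C) is true.

Count: 1.

1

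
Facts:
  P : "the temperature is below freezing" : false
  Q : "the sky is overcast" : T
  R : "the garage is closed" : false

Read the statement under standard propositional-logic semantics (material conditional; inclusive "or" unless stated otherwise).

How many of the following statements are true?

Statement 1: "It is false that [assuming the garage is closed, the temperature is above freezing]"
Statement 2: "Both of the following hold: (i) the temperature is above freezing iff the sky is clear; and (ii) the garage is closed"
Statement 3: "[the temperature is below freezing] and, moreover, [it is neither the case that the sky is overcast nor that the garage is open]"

Statement 1: In symbols: ¬(R → ¬P)

¬P = ¬F = T
R → ¬P = F → T = T
¬(R → ¬P) = ¬T = F
Hence Statement 1 is false.

Statement 2: Formalization: (¬P ↔ ¬Q) ∧ R

¬P = ¬F = T
¬Q = ¬T = F
¬P ↔ ¬Q = T ↔ F = F
(¬P ↔ ¬Q) ∧ R = F ∧ F = F
So Statement 2 is false.

Statement 3: This is P ∧ (Q ↓ ¬R).

¬R = ¬F = T
Q ↓ ¬R = T ↓ T = F
P ∧ (Q ↓ ¬R) = F ∧ F = F
Thus Statement 3 is false.

Count: 0.

0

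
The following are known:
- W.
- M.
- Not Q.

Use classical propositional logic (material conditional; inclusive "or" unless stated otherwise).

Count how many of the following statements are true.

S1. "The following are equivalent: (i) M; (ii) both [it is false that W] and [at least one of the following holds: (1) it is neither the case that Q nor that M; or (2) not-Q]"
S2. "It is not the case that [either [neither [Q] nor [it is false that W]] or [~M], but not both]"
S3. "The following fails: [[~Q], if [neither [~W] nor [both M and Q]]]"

0

S1: This is M iff (not W and ((Q nor M) or not Q)).

not W = not True = False
Q nor M = False nor True = False
not Q = not False = True
(Q nor M) or not Q = False or True = True
not W and ((Q nor M) or not Q) = False and True = False
M iff (not W and ((Q nor M) or not Q)) = True iff False = False
Thus S1 is false.

S2: Parsed as not ((Q nor not W) xor not M)

not W = not True = False
Q nor not W = False nor False = True
not M = not True = False
(Q nor not W) xor not M = True xor False = True
not ((Q nor not W) xor not M) = not True = False
Hence S2 is false.

S3: This is not ((not W nor (M and Q)) -> not Q).

not W = not True = False
M and Q = True and False = False
not W nor (M and Q) = False nor False = True
not Q = not False = True
(not W nor (M and Q)) -> not Q = True -> True = True
not ((not W nor (M and Q)) -> not Q) = not True = False
Thus S3 is false.

True statements: 0 (none).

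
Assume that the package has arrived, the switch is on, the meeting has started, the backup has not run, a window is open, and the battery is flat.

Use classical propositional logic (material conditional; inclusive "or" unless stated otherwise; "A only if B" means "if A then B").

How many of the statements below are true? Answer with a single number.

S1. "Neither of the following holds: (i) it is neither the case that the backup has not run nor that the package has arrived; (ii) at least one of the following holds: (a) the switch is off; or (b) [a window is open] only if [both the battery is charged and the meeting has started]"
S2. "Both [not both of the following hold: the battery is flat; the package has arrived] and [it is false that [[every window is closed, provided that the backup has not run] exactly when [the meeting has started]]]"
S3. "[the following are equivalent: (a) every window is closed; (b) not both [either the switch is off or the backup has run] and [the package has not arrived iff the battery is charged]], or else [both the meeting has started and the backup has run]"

1

Let S = "the backup has run" (False), P = "the package has arrived" (True), Q = "the switch is on" (True), U = "a window is open" (True), V = "the battery is charged" (False), R = "the meeting has started" (True).

S1: Formalization: (not S nor P) nor (not Q or (U -> (V and R)))

not S = not False = True
not S nor P = True nor True = False
not Q = not True = False
V and R = False and True = False
U -> (V and R) = True -> False = False
not Q or (U -> (V and R)) = False or False = False
(not S nor P) nor (not Q or (U -> (V and R))) = False nor False = True
Thus S1 is true.

S2: This is (not V nand P) and not ((not S -> not U) iff R).

not V = not False = True
not V nand P = True nand True = False
not S = not False = True
not U = not True = False
not S -> not U = True -> False = False
(not S -> not U) iff R = False iff True = False
not ((not S -> not U) iff R) = not False = True
(not V nand P) and not ((not S -> not U) iff R) = False and True = False
So S2 is false.

S3: Formalization: (not U iff ((not Q or S) nand (not P iff V))) or (R and S)

not U = not True = False
not Q = not True = False
not Q or S = False or False = False
not P = not True = False
not P iff V = False iff False = True
(not Q or S) nand (not P iff V) = False nand True = True
not U iff ((not Q or S) nand (not P iff V)) = False iff True = False
R and S = True and False = False
(not U iff ((not Q or S) nand (not P iff V))) or (R and S) = False or False = False
So S3 is false.

1 of the 3 statements is true.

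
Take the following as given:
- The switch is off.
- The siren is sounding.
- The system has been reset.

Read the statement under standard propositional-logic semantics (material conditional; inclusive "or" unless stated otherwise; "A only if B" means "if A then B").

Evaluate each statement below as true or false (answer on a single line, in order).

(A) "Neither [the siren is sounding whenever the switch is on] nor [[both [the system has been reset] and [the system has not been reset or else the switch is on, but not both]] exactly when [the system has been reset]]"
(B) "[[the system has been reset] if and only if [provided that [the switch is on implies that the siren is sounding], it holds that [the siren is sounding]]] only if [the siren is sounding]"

(A) false / (B) true

Let M = "the switch is on" (F), G = "the siren is sounding" (T), P = "the system has been reset" (T).

(A): Formalization: (M -> G) nor ((P & (~P xor M)) <-> P)

M -> G = F -> T = T
~P = ~T = F
~P xor M = F xor F = F
P & (~P xor M) = T & F = F
(P & (~P xor M)) <-> P = F <-> T = F
(M -> G) nor ((P & (~P xor M)) <-> P) = T nor F = F
Hence (A) is false.

(B): This is (P <-> ((M -> G) -> G)) -> G.

M -> G = F -> T = T
(M -> G) -> G = T -> T = T
P <-> ((M -> G) -> G) = T <-> T = T
(P <-> ((M -> G) -> G)) -> G = T -> T = T
Thus (B) is true.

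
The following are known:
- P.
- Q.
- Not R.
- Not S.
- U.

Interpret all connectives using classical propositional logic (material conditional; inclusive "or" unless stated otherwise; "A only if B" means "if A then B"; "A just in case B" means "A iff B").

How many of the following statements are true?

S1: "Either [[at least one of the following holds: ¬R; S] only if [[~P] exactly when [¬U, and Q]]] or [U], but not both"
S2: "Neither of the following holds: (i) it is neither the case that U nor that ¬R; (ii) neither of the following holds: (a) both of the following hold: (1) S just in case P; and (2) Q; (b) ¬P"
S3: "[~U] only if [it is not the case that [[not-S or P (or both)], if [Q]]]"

1

S1: This is ((¬R ∨ S) → (¬P ↔ (¬U ∧ Q))) ⊕ U.

¬R = ¬F = T
¬R ∨ S = T ∨ F = T
¬P = ¬T = F
¬U = ¬T = F
¬U ∧ Q = F ∧ T = F
¬P ↔ (¬U ∧ Q) = F ↔ F = T
(¬R ∨ S) → (¬P ↔ (¬U ∧ Q)) = T → T = T
((¬R ∨ S) → (¬P ↔ (¬U ∧ Q))) ⊕ U = T ⊕ T = F
So S1 is false.

S2: In symbols: (U ↓ ¬R) ↓ (((S ↔ P) ∧ Q) ↓ ¬P)

¬R = ¬F = T
U ↓ ¬R = T ↓ T = F
S ↔ P = F ↔ T = F
(S ↔ P) ∧ Q = F ∧ T = F
¬P = ¬T = F
((S ↔ P) ∧ Q) ↓ ¬P = F ↓ F = T
(U ↓ ¬R) ↓ (((S ↔ P) ∧ Q) ↓ ¬P) = F ↓ T = F
So S2 is false.

S3: In symbols: ¬U → ¬(Q → (¬S ∨ P))

¬U = ¬T = F
¬S = ¬F = T
¬S ∨ P = T ∨ T = T
Q → (¬S ∨ P) = T → T = T
¬(Q → (¬S ∨ P)) = ¬T = F
¬U → ¬(Q → (¬S ∨ P)) = F → F = T
So S3 is true.

Count: 1.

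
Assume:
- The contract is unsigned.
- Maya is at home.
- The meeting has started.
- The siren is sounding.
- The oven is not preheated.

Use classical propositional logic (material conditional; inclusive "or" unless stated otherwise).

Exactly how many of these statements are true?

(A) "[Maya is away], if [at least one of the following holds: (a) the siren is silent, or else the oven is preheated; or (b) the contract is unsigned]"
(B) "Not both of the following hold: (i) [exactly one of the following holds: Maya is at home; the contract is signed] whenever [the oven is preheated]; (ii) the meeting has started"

0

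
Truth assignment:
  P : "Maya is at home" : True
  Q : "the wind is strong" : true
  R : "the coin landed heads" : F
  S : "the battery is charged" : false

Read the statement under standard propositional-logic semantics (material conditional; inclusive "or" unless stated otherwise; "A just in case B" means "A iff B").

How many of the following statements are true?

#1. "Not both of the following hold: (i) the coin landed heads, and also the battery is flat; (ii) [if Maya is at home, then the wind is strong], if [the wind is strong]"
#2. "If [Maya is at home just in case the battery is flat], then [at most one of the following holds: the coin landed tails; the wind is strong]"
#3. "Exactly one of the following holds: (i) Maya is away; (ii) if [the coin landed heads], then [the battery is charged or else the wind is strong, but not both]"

#1: Parsed as (R ∧ ¬S) ↑ (Q → (P → Q))

¬S = ¬F = T
R ∧ ¬S = F ∧ T = F
P → Q = T → T = T
Q → (P → Q) = T → T = T
(R ∧ ¬S) ↑ (Q → (P → Q)) = F ↑ T = T
So #1 is true.

#2: This is (P ↔ ¬S) → (¬R ↑ Q).

¬S = ¬F = T
P ↔ ¬S = T ↔ T = T
¬R = ¬F = T
¬R ↑ Q = T ↑ T = F
(P ↔ ¬S) → (¬R ↑ Q) = T → F = F
So #2 is false.

#3: In symbols: ¬P ⊕ (R → (S ⊕ Q))

¬P = ¬T = F
S ⊕ Q = F ⊕ T = T
R → (S ⊕ Q) = F → T = T
¬P ⊕ (R → (S ⊕ Q)) = F ⊕ T = T
Hence #3 is true.

2 of the 3 statements are true (#1, #3).

2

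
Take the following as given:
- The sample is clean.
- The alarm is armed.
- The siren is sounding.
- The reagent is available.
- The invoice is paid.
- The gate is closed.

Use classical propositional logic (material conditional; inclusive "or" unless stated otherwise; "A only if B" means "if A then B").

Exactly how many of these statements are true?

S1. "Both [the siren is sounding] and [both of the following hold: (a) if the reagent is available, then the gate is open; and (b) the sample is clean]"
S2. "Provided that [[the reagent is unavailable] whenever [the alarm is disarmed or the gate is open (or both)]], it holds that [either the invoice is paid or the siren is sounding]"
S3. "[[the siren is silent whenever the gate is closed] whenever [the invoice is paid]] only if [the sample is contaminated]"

Let R = "the siren is sounding" (T), S = "the reagent is available" (T), V = "the gate is open" (F), P = "the sample is contaminated" (F), Q = "the alarm is armed" (T), U = "the invoice is paid" (T).

S1: This is R ∧ ((S → V) ∧ ¬P).

S → V = T → F = F
¬P = ¬F = T
(S → V) ∧ ¬P = F ∧ T = F
R ∧ ((S → V) ∧ ¬P) = T ∧ F = F
So S1 is false.

S2: In symbols: ((¬Q ∨ V) → ¬S) → (U ∨ R)

¬Q = ¬T = F
¬Q ∨ V = F ∨ F = F
¬S = ¬T = F
(¬Q ∨ V) → ¬S = F → F = T
U ∨ R = T ∨ T = T
((¬Q ∨ V) → ¬S) → (U ∨ R) = T → T = T
Thus S2 is true.

S3: Formalization: (U → (¬V → ¬R)) → P

¬V = ¬F = T
¬R = ¬T = F
¬V → ¬R = T → F = F
U → (¬V → ¬R) = T → F = F
(U → (¬V → ¬R)) → P = F → F = T
So S3 is true.

True statements: 2.

2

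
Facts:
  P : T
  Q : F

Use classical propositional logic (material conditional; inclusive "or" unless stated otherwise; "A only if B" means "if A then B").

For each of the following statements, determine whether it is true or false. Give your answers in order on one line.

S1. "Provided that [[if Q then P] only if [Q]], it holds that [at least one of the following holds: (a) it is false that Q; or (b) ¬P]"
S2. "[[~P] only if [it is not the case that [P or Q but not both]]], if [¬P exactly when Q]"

S1: Formalization: ((Q → P) → Q) → (¬Q ∨ ¬P)

Q → P = F → T = T
(Q → P) → Q = T → F = F
¬Q = ¬F = T
¬P = ¬T = F
¬Q ∨ ¬P = T ∨ F = T
((Q → P) → Q) → (¬Q ∨ ¬P) = F → T = T
So S1 is true.

S2: In symbols: (¬P ↔ Q) → (¬P → ¬(P ⊕ Q))

¬P = ¬T = F
¬P ↔ Q = F ↔ F = T
¬P = ¬T = F
P ⊕ Q = T ⊕ F = T
¬(P ⊕ Q) = ¬T = F
¬P → ¬(P ⊕ Q) = F → F = T
(¬P ↔ Q) → (¬P → ¬(P ⊕ Q)) = T → T = T
So S2 is true.

S1 True, S2 True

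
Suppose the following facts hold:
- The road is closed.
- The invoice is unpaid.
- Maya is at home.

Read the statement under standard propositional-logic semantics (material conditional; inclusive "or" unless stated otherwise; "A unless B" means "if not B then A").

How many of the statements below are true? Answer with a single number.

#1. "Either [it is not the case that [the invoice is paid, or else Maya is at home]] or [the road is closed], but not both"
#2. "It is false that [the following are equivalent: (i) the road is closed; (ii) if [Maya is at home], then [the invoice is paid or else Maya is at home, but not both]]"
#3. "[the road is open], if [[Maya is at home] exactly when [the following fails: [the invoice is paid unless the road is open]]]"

1

Let Q = "the invoice is paid" (F), R = "Maya is at home" (T), P = "the road is closed" (T).

#1: Parsed as ~(Q | R) xor P

Q | R = F | T = T
~(Q | R) = ~T = F
~(Q | R) xor P = F xor T = T
So #1 is true.

#2: This is ~(P <-> (R -> (Q xor R))).

Q xor R = F xor T = T
R -> (Q xor R) = T -> T = T
P <-> (R -> (Q xor R)) = T <-> T = T
~(P <-> (R -> (Q xor R))) = ~T = F
Hence #2 is false.

#3: Formalization: (R <-> ~(Q | ~P)) -> ~P

~P = ~T = F
Q | ~P = F | F = F
~(Q | ~P) = ~F = T
R <-> ~(Q | ~P) = T <-> T = T
~P = ~T = F
(R <-> ~(Q | ~P)) -> ~P = T -> F = F
Hence #3 is false.

1 of the 3 statements is true (#1).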